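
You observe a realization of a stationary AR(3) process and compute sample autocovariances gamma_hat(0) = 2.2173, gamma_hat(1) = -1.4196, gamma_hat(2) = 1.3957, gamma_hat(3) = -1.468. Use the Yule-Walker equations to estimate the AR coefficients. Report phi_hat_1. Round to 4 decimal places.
\hat\phi_{1} = -0.2770

The Yule-Walker equations for an AR(p) process read, in matrix form,
  Gamma_p phi = r_p,   with   (Gamma_p)_{ij} = gamma(|i - j|),
                       (r_p)_i = gamma(i),   i,j = 1..p.
Substitute the sample gammas (Toeplitz matrix and right-hand side of size 3):
  Gamma_p = [[2.2173, -1.4196, 1.3957], [-1.4196, 2.2173, -1.4196], [1.3957, -1.4196, 2.2173]]
  r_p     = [-1.4196, 1.3957, -1.468]
Written out (R1..R3):
  (R1) 2.2173 phi_1 - 1.4196 phi_2 + 1.3957 phi_3 = -1.4196
  (R2) -1.4196 phi_1 + 2.2173 phi_2 - 1.4196 phi_3 = 1.3957
  (R3) 1.3957 phi_1 - 1.4196 phi_2 + 2.2173 phi_3 = -1.468
Gaussian elimination:
  R2 <- R2 - (-1.4196/2.2173) R1 = R2 - (-0.640238) R1:  1.308418 phi_2 - 0.52602 phi_3 = 0.486818
  R3 <- R3 - (1.3957/2.2173) R1 = R3 - (0.629459) R1:  -0.52602 phi_2 + 1.338764 phi_3 = -0.57442
  R3 <- R3 - (-0.52602/1.308418) R2 = R3 - (-0.402027) R2:  1.12729 phi_3 = -0.378706
Back-substitution:
  phi_hat_3 = -0.378706 / 1.12729 = -0.335943
  phi_hat_2 = (0.486818 - (-0.52602)(-0.335943)) / 1.308418 = 0.237008
  phi_hat_1 = (-1.4196 - (-1.4196)(0.237008) - (1.3957)(-0.335943)) / 2.2173 = -0.277034
So phi_hat = [-0.2770, 0.2370, -0.3359].
Therefore phi_hat_1 = -0.2770.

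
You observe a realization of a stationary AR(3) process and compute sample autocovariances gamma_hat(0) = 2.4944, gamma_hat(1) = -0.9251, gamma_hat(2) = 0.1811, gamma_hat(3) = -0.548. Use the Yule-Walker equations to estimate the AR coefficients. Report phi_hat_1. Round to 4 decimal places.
\hat\phi_{1} = -0.4180

The Yule-Walker equations for an AR(p) process read, in matrix form,
  Gamma_p phi = r_p,   with   (Gamma_p)_{ij} = gamma(|i - j|),
                       (r_p)_i = gamma(i),   i,j = 1..p.
Substitute the sample gammas (Toeplitz matrix and right-hand side of size 3):
  Gamma_p = [[2.4944, -0.9251, 0.1811], [-0.9251, 2.4944, -0.9251], [0.1811, -0.9251, 2.4944]]
  r_p     = [-0.9251, 0.1811, -0.548]
Written out (R1..R3):
  (R1) 2.4944 phi_1 - 0.9251 phi_2 + 0.1811 phi_3 = -0.9251
  (R2) -0.9251 phi_1 + 2.4944 phi_2 - 0.9251 phi_3 = 0.1811
  (R3) 0.1811 phi_1 - 0.9251 phi_2 + 2.4944 phi_3 = -0.548
Gaussian elimination:
  R2 <- R2 - (-0.9251/2.4944) R1 = R2 - (-0.370871) R1:  2.151307 phi_2 - 0.857935 phi_3 = -0.161993
  R3 <- R3 - (0.1811/2.4944) R1 = R3 - (0.072603) R1:  -0.857935 phi_2 + 2.481252 phi_3 = -0.480835
  R3 <- R3 - (-0.857935/2.151307) R2 = R3 - (-0.398797) R2:  2.13911 phi_3 = -0.545437
Back-substitution:
  phi_hat_3 = -0.545437 / 2.13911 = -0.254983
  phi_hat_2 = (-0.161993 - (-0.857935)(-0.254983)) / 2.151307 = -0.176986
  phi_hat_1 = (-0.9251 - (-0.9251)(-0.176986) - (0.1811)(-0.254983)) / 2.4944 = -0.417997
So phi_hat = [-0.4180, -0.1770, -0.2550].
Therefore phi_hat_1 = -0.4180.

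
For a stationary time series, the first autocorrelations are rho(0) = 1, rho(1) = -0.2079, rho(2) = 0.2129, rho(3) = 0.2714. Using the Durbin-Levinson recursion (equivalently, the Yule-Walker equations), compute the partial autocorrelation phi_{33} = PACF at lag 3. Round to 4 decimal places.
\phi_{33} = 0.3720

The PACF at lag k is phi_{kk}, the last component of the solution
to the Yule-Walker system G_k phi = r_k where
  (G_k)_{ij} = rho(|i - j|), (r_k)_i = rho(i), i,j = 1..k.
Equivalently, Durbin-Levinson gives phi_{kk} iteratively:
  phi_{11} = rho(1)
  phi_{kk} = [rho(k) - sum_{j=1..k-1} phi_{k-1,j} rho(k-j)]
            / [1 - sum_{j=1..k-1} phi_{k-1,j} rho(j)],
  phi_{k,j} = phi_{k-1,j} - phi_{kk} phi_{k-1,k-j},  j = 1..k-1.
Step k = 1:
  phi_11 = rho(1) = -0.2079.
Step k = 2:
  phi_22 = [rho(2) - phi_11 rho(1)] / [1 - phi_11 rho(1)] = [0.2129 - (-0.2079)(-0.2079)] / [1 - (-0.2079)(-0.2079)]
         = 0.16967759 / 0.95677759 = 0.177343.
  Update: phi_21 = phi_11 - phi_22 phi_11 = -0.2079 - (0.177343)(-0.2079) = -0.17103.
Step k = 3:
  phi_33 = [rho(3) - phi_21 rho(2) - phi_22 rho(1)] / [1 - phi_21 rho(1) - phi_22 rho(2)]
    numerator   = 0.2714 - (-0.17103)(0.2129) - (0.177343)(-0.2079) = 0.34468194
    denominator = 1 - (-0.17103)(-0.2079) - (0.177343)(0.2129) = 0.9266865
  phi_33 = 0.34468194 / 0.9266865 = 0.372.
Therefore phi_{33} = 0.3720.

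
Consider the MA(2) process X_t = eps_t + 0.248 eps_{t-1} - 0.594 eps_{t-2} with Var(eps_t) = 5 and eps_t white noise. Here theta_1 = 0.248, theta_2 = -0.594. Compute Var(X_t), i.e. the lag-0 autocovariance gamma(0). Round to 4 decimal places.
\gamma(0) = 7.0717

For an MA(q) process X_t = eps_t + sum_i theta_i eps_{t-i} with
Var(eps_t) = sigma^2, the variance is
  gamma(0) = sigma^2 * (1 + sum_i theta_i^2).
  sum_i theta_i^2 = (0.248)^2 + (-0.594)^2 = 0.061504 + 0.352836 = 0.41434.
  gamma(0) = 5 * (1 + 0.41434) = 5 * 1.41434 = 7.0717.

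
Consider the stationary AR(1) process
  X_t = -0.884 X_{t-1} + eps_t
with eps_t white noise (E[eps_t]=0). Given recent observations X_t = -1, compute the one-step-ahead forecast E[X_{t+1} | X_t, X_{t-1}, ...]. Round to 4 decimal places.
E[X_{t+1} \mid \mathcal F_t] = 0.8840

For an AR(p) model X_t = c + sum_i phi_i X_{t-i} + eps_t, the
one-step-ahead conditional mean is
  E[X_{t+1} | X_t, ...] = c + sum_i phi_i X_{t+1-i}.
Substitute known values:
  E[X_{t+1} | ...] = (-0.884) * (-1)
                   = 0.8840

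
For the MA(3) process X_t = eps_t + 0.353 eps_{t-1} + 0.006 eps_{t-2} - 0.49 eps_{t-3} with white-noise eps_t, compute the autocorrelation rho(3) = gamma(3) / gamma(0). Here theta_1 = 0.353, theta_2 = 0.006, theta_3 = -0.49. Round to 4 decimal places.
\rho(3) = -0.3590

For an MA(q) process with theta_0 = 1, the autocovariance is
  gamma(k) = sigma^2 * sum_{i=0..q-k} theta_i * theta_{i+k},
and rho(k) = gamma(k) / gamma(0). Sigma^2 cancels.
  numerator   = (1)*(-0.49) = -0.49.
  denominator = (1)^2 + (0.353)^2 + (0.006)^2 + (-0.49)^2 = 1.364745.
  rho(3) = -0.49 / 1.364745 = -0.3590.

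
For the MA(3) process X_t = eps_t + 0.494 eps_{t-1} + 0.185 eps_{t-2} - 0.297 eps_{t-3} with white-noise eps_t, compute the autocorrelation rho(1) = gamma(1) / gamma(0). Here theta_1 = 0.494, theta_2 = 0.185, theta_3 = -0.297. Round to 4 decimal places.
\rho(1) = 0.3882

For an MA(q) process with theta_0 = 1, the autocovariance is
  gamma(k) = sigma^2 * sum_{i=0..q-k} theta_i * theta_{i+k},
and rho(k) = gamma(k) / gamma(0). Sigma^2 cancels.
  numerator   = (1)*(0.494) + (0.494)*(0.185) + (0.185)*(-0.297) = 0.530445.
  denominator = (1)^2 + (0.494)^2 + (0.185)^2 + (-0.297)^2 = 1.36647.
  rho(1) = 0.530445 / 1.36647 = 0.3882.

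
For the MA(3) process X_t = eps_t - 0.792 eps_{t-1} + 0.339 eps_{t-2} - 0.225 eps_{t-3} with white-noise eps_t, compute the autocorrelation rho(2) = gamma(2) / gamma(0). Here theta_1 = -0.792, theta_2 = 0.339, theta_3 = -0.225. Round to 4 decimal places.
\rho(2) = 0.2885

For an MA(q) process with theta_0 = 1, the autocovariance is
  gamma(k) = sigma^2 * sum_{i=0..q-k} theta_i * theta_{i+k},
and rho(k) = gamma(k) / gamma(0). Sigma^2 cancels.
  numerator   = (1)*(0.339) + (-0.792)*(-0.225) = 0.5172.
  denominator = (1)^2 + (-0.792)^2 + (0.339)^2 + (-0.225)^2 = 1.79281.
  rho(2) = 0.5172 / 1.79281 = 0.2885.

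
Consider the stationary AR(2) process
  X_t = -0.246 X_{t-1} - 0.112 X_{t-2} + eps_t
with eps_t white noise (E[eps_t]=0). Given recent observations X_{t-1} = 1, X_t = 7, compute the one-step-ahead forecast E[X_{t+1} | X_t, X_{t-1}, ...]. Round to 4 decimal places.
E[X_{t+1} \mid \mathcal F_t] = -1.8340

For an AR(p) model X_t = c + sum_i phi_i X_{t-i} + eps_t, the
one-step-ahead conditional mean is
  E[X_{t+1} | X_t, ...] = c + sum_i phi_i X_{t+1-i}.
Substitute known values:
  E[X_{t+1} | ...] = (-0.246) * (7) + (-0.112) * (1)
                   = -1.8340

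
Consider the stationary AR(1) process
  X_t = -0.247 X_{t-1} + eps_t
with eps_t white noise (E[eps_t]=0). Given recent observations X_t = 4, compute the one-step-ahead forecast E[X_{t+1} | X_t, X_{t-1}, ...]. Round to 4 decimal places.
E[X_{t+1} \mid \mathcal F_t] = -0.9880

For an AR(p) model X_t = c + sum_i phi_i X_{t-i} + eps_t, the
one-step-ahead conditional mean is
  E[X_{t+1} | X_t, ...] = c + sum_i phi_i X_{t+1-i}.
Substitute known values:
  E[X_{t+1} | ...] = (-0.247) * (4)
                   = -0.9880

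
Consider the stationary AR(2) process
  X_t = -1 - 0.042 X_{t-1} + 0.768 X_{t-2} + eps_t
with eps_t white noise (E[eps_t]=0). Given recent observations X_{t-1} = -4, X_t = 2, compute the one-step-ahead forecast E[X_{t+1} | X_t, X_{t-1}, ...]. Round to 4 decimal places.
E[X_{t+1} \mid \mathcal F_t] = -4.1560

For an AR(p) model X_t = c + sum_i phi_i X_{t-i} + eps_t, the
one-step-ahead conditional mean is
  E[X_{t+1} | X_t, ...] = c + sum_i phi_i X_{t+1-i}.
Substitute known values:
  E[X_{t+1} | ...] = -1 + (-0.042) * (2) + (0.768) * (-4)
                   = -4.1560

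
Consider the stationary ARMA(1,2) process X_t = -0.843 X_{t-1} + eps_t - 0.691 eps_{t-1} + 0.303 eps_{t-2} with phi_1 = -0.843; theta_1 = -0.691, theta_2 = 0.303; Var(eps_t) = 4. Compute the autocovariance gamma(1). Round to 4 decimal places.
\gamma(1) = -45.6205

Multiply the model equation by X_{t-k} and take expectations. With theta_0 = psi_0 = 1 and psi_j the MA(infinity) weights, this gives
  gamma(k) - sum_i phi_i gamma(k-i) = c_k,
  c_k = sigma^2 * sum_{j=k..q} theta_j psi_{j-k}   (c_k = 0 for k > q),
using gamma(-m) = gamma(m).
psi-weights needed (psi_j = theta_j + sum_i phi_i psi_{j-i}):
  psi_1 = theta_1 + phi_1 = -0.691 + (-0.843) = -1.534
  psi_2 = theta_2 + phi_1 psi_1 = 0.303 + (-0.843)(-1.534) = 1.596162
Right-hand sides:
  c_0 = sigma^2 (1 + theta_1 psi_1 + theta_2 psi_2) = 4 * (1 + (-0.691)(-1.534) + (0.303)(1.596162)) = 4 * 2.543631 = 10.174524
  c_1 = sigma^2 (theta_1 + theta_2 psi_1) = 4 * (-0.691 + (0.303)(-1.534)) = -4.623208
  c_2 = sigma^2 theta_2 = 4 * (0.303) = 1.212
Equations for k = 0 and k = 1 (AR order 1):
  gamma(0) = phi_1 gamma(1) + c_0
  gamma(1) = phi_1 gamma(0) + c_1
Substituting the second into the first: gamma(0) (1 - phi_1^2) = c_0 + phi_1 c_1, so
  gamma(0) = (c_0 + phi_1 c_1) / (1 - phi_1^2) = (10.174524 + (-0.843)(-4.623208)) / (1 - (-0.843)^2) = 14.071889 / 0.289351 = 48.63259.
  gamma(1) = phi_1 gamma(0) + c_1 = (-0.843)(48.63259) + (-4.623208) = -45.620482.
Therefore gamma(1) = -45.6205 (to 4 decimal places).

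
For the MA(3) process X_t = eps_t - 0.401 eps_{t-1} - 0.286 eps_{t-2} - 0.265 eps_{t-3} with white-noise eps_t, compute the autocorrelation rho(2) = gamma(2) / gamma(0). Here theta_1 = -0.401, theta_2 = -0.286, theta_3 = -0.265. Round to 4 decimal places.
\rho(2) = -0.1369

For an MA(q) process with theta_0 = 1, the autocovariance is
  gamma(k) = sigma^2 * sum_{i=0..q-k} theta_i * theta_{i+k},
and rho(k) = gamma(k) / gamma(0). Sigma^2 cancels.
  numerator   = (1)*(-0.286) + (-0.401)*(-0.265) = -0.179735.
  denominator = (1)^2 + (-0.401)^2 + (-0.286)^2 + (-0.265)^2 = 1.312822.
  rho(2) = -0.179735 / 1.312822 = -0.1369.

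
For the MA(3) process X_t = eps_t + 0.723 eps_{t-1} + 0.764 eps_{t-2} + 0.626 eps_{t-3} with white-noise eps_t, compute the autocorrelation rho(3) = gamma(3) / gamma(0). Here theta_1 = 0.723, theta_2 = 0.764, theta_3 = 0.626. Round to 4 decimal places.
\rho(3) = 0.2506

For an MA(q) process with theta_0 = 1, the autocovariance is
  gamma(k) = sigma^2 * sum_{i=0..q-k} theta_i * theta_{i+k},
and rho(k) = gamma(k) / gamma(0). Sigma^2 cancels.
  numerator   = (1)*(0.626) = 0.626.
  denominator = (1)^2 + (0.723)^2 + (0.764)^2 + (0.626)^2 = 2.498301.
  rho(3) = 0.626 / 2.498301 = 0.2506.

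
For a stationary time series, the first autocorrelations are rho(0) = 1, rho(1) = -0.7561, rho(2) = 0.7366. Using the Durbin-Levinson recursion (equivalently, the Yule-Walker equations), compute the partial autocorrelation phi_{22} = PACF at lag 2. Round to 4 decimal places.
\phi_{22} = 0.3850

The PACF at lag k is phi_{kk}, the last component of the solution
to the Yule-Walker system G_k phi = r_k where
  (G_k)_{ij} = rho(|i - j|), (r_k)_i = rho(i), i,j = 1..k.
Equivalently, Durbin-Levinson gives phi_{kk} iteratively:
  phi_{11} = rho(1)
  phi_{kk} = [rho(k) - sum_{j=1..k-1} phi_{k-1,j} rho(k-j)]
            / [1 - sum_{j=1..k-1} phi_{k-1,j} rho(j)],
  phi_{k,j} = phi_{k-1,j} - phi_{kk} phi_{k-1,k-j},  j = 1..k-1.
Step k = 1:
  phi_11 = rho(1) = -0.7561.
Step k = 2:
  phi_22 = [rho(2) - phi_11 rho(1)] / [1 - phi_11 rho(1)] = [0.7366 - (-0.7561)(-0.7561)] / [1 - (-0.7561)(-0.7561)]
         = 0.16491279 / 0.42831279 = 0.385.
Therefore phi_{22} = 0.3850.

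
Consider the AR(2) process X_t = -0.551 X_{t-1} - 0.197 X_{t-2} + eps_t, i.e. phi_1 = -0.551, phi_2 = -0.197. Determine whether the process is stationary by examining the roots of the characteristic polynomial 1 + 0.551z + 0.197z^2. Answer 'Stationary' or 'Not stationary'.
\text{Stationary}

The AR(p) characteristic polynomial is P(z) = 1 + 0.551z + 0.197z^2.
Stationarity requires all roots to lie outside the unit circle, i.e. |z| > 1 for every root.
Set 1 + (0.551) z + (0.197) z^2 = 0, i.e. a z^2 + b z + c = 0 with a = 0.197, b = 0.551, c = 1.
Discriminant D = b^2 - 4ac = (0.551)^2 - 4*(0.197)*1 = 0.303601 - (0.788) = -0.484399.
D < 0, so the roots are the complex-conjugate pair z = (-b +/- i sqrt(-D)) / (2a) = -1.3985 +/- 1.7665i.
For a conjugate pair |z|^2 = z * conj(z) = (product of roots) = c/a = 1/(0.197) = 5.076142, so |z| = sqrt(5.076142) = 2.253 for both roots.
Moduli of all roots: 2.2530, 2.2530.
All moduli strictly greater than 1? Yes.
Verdict: Stationary.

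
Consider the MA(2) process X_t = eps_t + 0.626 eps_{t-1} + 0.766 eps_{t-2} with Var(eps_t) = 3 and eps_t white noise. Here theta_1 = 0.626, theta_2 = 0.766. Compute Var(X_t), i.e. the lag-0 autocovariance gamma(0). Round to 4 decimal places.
\gamma(0) = 5.9359

For an MA(q) process X_t = eps_t + sum_i theta_i eps_{t-i} with
Var(eps_t) = sigma^2, the variance is
  gamma(0) = sigma^2 * (1 + sum_i theta_i^2).
  sum_i theta_i^2 = (0.626)^2 + (0.766)^2 = 0.391876 + 0.586756 = 0.978632.
  gamma(0) = 3 * (1 + 0.978632) = 3 * 1.978632 = 5.935896, which rounds to 5.9359.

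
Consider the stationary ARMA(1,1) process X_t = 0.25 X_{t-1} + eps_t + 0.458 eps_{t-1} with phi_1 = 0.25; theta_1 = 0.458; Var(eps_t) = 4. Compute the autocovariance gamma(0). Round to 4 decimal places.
\gamma(0) = 6.1387

Multiply the model equation by X_{t-k} and take expectations. With theta_0 = psi_0 = 1 and psi_j the MA(infinity) weights, this gives
  gamma(k) - sum_i phi_i gamma(k-i) = c_k,
  c_k = sigma^2 * sum_{j=k..q} theta_j psi_{j-k}   (c_k = 0 for k > q),
using gamma(-m) = gamma(m).
psi-weights needed (psi_j = theta_j + sum_i phi_i psi_{j-i}):
  psi_1 = theta_1 + phi_1 = 0.458 + (0.25) = 0.708
Right-hand sides:
  c_0 = sigma^2 (1 + theta_1 psi_1) = 4 * (1 + (0.458)(0.708)) = 4 * 1.324264 = 5.297056
  c_1 = sigma^2 theta_1 = 4 * (0.458) = 1.832
  c_2 = 0
Equations for k = 0 and k = 1 (AR order 1):
  gamma(0) = phi_1 gamma(1) + c_0
  gamma(1) = phi_1 gamma(0) + c_1
Substituting the second into the first: gamma(0) (1 - phi_1^2) = c_0 + phi_1 c_1, so
  gamma(0) = (c_0 + phi_1 c_1) / (1 - phi_1^2) = (5.297056 + (0.25)(1.832)) / (1 - (0.25)^2) = 5.755056 / 0.9375 = 6.138726.
Therefore gamma(0) = 6.1387 (to 4 decimal places).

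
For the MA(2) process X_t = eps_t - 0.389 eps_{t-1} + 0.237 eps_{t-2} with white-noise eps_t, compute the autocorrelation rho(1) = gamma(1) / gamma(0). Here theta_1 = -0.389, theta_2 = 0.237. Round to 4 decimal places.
\rho(1) = -0.3985

For an MA(q) process with theta_0 = 1, the autocovariance is
  gamma(k) = sigma^2 * sum_{i=0..q-k} theta_i * theta_{i+k},
and rho(k) = gamma(k) / gamma(0). Sigma^2 cancels.
  numerator   = (1)*(-0.389) + (-0.389)*(0.237) = -0.481193.
  denominator = (1)^2 + (-0.389)^2 + (0.237)^2 = 1.20749.
  rho(1) = -0.481193 / 1.20749 = -0.3985.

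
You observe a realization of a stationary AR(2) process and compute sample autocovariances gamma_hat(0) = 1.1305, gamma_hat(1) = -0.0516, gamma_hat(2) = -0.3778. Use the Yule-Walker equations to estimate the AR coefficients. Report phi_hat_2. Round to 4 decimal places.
\hat\phi_{2} = -0.3370

The Yule-Walker equations for an AR(p) process read, in matrix form,
  Gamma_p phi = r_p,   with   (Gamma_p)_{ij} = gamma(|i - j|),
                       (r_p)_i = gamma(i),   i,j = 1..p.
Substitute the sample gammas (Toeplitz matrix and right-hand side of size 2):
  Gamma_p = [[1.1305, -0.0516], [-0.0516, 1.1305]]
  r_p     = [-0.0516, -0.3778]
Written out:
  1.1305 phi_1 - 0.0516 phi_2 = -0.0516
  -0.0516 phi_1 + 1.1305 phi_2 = -0.3778
Solve by Cramer's rule:
  det = gamma(0)^2 - gamma(1)^2 = (1.1305)^2 - (-0.0516)^2 = 1.27803025 - 0.00266256 = 1.27536769
  phi_hat_1 = [gamma(1) gamma(0) - gamma(1) gamma(2)] / det = [(-0.0516)(1.1305) - (-0.0516)(-0.3778)] / 1.27536769 = -0.07782828 / 1.27536769 = -0.061
  phi_hat_2 = [gamma(0) gamma(2) - gamma(1)^2] / det = [(1.1305)(-0.3778) - (-0.0516)^2] / 1.27536769 = -0.42976546 / 1.27536769 = -0.337
So phi_hat = [-0.0610, -0.3370].
Therefore phi_hat_2 = -0.3370.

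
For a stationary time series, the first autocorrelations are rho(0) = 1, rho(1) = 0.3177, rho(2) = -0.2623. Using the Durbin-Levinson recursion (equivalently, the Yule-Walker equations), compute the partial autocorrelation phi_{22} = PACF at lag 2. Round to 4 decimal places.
\phi_{22} = -0.4040

The PACF at lag k is phi_{kk}, the last component of the solution
to the Yule-Walker system G_k phi = r_k where
  (G_k)_{ij} = rho(|i - j|), (r_k)_i = rho(i), i,j = 1..k.
Equivalently, Durbin-Levinson gives phi_{kk} iteratively:
  phi_{11} = rho(1)
  phi_{kk} = [rho(k) - sum_{j=1..k-1} phi_{k-1,j} rho(k-j)]
            / [1 - sum_{j=1..k-1} phi_{k-1,j} rho(j)],
  phi_{k,j} = phi_{k-1,j} - phi_{kk} phi_{k-1,k-j},  j = 1..k-1.
Step k = 1:
  phi_11 = rho(1) = 0.3177.
Step k = 2:
  phi_22 = [rho(2) - phi_11 rho(1)] / [1 - phi_11 rho(1)] = [-0.2623 - (0.3177)(0.3177)] / [1 - (0.3177)(0.3177)]
         = -0.36323329 / 0.89906671 = -0.404.
Therefore phi_{22} = -0.4040.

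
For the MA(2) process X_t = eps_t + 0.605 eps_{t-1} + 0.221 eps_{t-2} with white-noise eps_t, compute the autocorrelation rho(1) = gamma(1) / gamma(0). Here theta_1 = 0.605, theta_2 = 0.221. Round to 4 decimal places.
\rho(1) = 0.5221

For an MA(q) process with theta_0 = 1, the autocovariance is
  gamma(k) = sigma^2 * sum_{i=0..q-k} theta_i * theta_{i+k},
and rho(k) = gamma(k) / gamma(0). Sigma^2 cancels.
  numerator   = (1)*(0.605) + (0.605)*(0.221) = 0.738705.
  denominator = (1)^2 + (0.605)^2 + (0.221)^2 = 1.414866.
  rho(1) = 0.738705 / 1.414866 = 0.5221.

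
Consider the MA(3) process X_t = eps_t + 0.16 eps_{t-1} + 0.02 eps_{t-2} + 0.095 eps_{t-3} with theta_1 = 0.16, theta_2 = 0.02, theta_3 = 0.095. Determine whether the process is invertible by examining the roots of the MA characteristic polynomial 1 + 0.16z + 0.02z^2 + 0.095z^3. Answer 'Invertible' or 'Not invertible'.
\text{Invertible}

The MA(q) characteristic polynomial is P(z) = 1 + 0.16z + 0.02z^2 + 0.095z^3.
Invertibility requires all roots to lie outside the unit circle, i.e. |z| > 1 for every root.
Degree 3: look for a simple real root z0 first, then factor out (1 - z/z0) and solve the remaining quadratic.
Testing z0 = -2: P(-2) = 1 + (0.16)(-2) + (0.02)(-2)^2 + (0.095)(-2)^3
  = 1 + (-0.32) + (0.08) + (-0.76) = 0.  So z_0 = -2 is a root, |z_0| = 2.
Divide out the factor (1 + 0.5 z) = (1 - z/z0) (since 1/z0 = -0.5):
  P(z) = (1 + 0.5 z)(1 + (-0.34) z + (0.19) z^2)
  [check: z-coef -0.34 - (-0.5) = 0.16; z^2-coef 0.19 - (-0.5)(-0.34) = 0.02; z^3-coef -(-0.5)(0.19) = 0.095.]
Remaining roots from the quadratic factor 1 + (-0.34) z + (0.19) z^2:
  Set 1 + (-0.34) z + (0.19) z^2 = 0, i.e. a z^2 + b z + c = 0 with a = 0.19, b = -0.34, c = 1.
  Discriminant D = b^2 - 4ac = (-0.34)^2 - 4*(0.19)*1 = 0.1156 - (0.76) = -0.6444.
  D < 0, so the roots are the complex-conjugate pair z = (-b +/- i sqrt(-D)) / (2a) = 0.8947 +/- 2.1125i.
  For a conjugate pair |z|^2 = z * conj(z) = (product of roots) = c/a = 1/(0.19) = 5.263158, so |z| = sqrt(5.263158) = 2.2942 for both roots.
Moduli of all roots: 2.0000, 2.2942, 2.2942.
All moduli strictly greater than 1? Yes.
Verdict: Invertible.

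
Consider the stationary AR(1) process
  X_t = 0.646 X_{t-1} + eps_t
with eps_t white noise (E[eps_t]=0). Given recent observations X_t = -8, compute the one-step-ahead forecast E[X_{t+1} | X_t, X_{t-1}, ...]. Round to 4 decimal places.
E[X_{t+1} \mid \mathcal F_t] = -5.1680

For an AR(p) model X_t = c + sum_i phi_i X_{t-i} + eps_t, the
one-step-ahead conditional mean is
  E[X_{t+1} | X_t, ...] = c + sum_i phi_i X_{t+1-i}.
Substitute known values:
  E[X_{t+1} | ...] = (0.646) * (-8)
                   = -5.1680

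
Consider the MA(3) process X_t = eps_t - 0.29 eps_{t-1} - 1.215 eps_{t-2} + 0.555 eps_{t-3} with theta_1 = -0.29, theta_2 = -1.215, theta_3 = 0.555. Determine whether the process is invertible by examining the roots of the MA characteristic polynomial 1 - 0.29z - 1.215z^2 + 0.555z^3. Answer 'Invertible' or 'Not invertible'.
\text{Not invertible}

The MA(q) characteristic polynomial is P(z) = 1 - 0.29z - 1.215z^2 + 0.555z^3.
Invertibility requires all roots to lie outside the unit circle, i.e. |z| > 1 for every root.
Degree 3: look for a simple real root z0 first, then factor out (1 - z/z0) and solve the remaining quadratic.
Testing z0 = 2: P(2) = 1 + (-0.29)(2) + (-1.215)(2)^2 + (0.555)(2)^3
  = 1 + (-0.58) + (-4.86) + (4.44) = 0.  So z_0 = 2 is a root, |z_0| = 2.
Divide out the factor (1 - 0.5 z) = (1 - z/z0) (since 1/z0 = 0.5):
  P(z) = (1 - 0.5 z)(1 + (0.21) z + (-1.11) z^2)
  [check: z-coef 0.21 - (0.5) = -0.29; z^2-coef -1.11 - (0.5)(0.21) = -1.215; z^3-coef -(0.5)(-1.11) = 0.555.]
Remaining roots from the quadratic factor 1 + (0.21) z + (-1.11) z^2:
  Set 1 + (0.21) z + (-1.11) z^2 = 0, i.e. a z^2 + b z + c = 0 with a = -1.11, b = 0.21, c = 1.
  Discriminant D = b^2 - 4ac = (0.21)^2 - 4*(-1.11)*1 = 0.0441 - (-4.44) = 4.4841.
  D >= 0, so the roots are real: z = (-b +/- sqrt(D)) / (2a) = (-0.21 +/- 2.117569) / (-2.22).
    z_1 = (-0.21 + 2.117569) / (-2.22) = -0.8593,   |z_1| = 0.8593.
    z_2 = (-0.21 - 2.117569) / (-2.22) = 1.0485,   |z_2| = 1.0485.
Moduli of all roots: 2.0000, 0.8593, 1.0485.
All moduli strictly greater than 1? No.
Verdict: Not invertible.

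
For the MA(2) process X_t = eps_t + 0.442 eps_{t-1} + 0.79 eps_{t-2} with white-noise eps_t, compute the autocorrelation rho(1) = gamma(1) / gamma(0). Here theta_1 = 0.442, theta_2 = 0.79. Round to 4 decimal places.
\rho(1) = 0.4348

For an MA(q) process with theta_0 = 1, the autocovariance is
  gamma(k) = sigma^2 * sum_{i=0..q-k} theta_i * theta_{i+k},
and rho(k) = gamma(k) / gamma(0). Sigma^2 cancels.
  numerator   = (1)*(0.442) + (0.442)*(0.79) = 0.79118.
  denominator = (1)^2 + (0.442)^2 + (0.79)^2 = 1.819464.
  rho(1) = 0.79118 / 1.819464 = 0.4348.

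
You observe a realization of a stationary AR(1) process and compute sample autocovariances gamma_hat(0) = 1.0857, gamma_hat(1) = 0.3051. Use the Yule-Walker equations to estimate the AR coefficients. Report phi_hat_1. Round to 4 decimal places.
\hat\phi_{1} = 0.2810

The Yule-Walker equations for an AR(p) process read, in matrix form,
  Gamma_p phi = r_p,   with   (Gamma_p)_{ij} = gamma(|i - j|),
                       (r_p)_i = gamma(i),   i,j = 1..p.
Substitute the sample gammas (Toeplitz matrix and right-hand side of size 1):
  Gamma_p = [[1.0857]]
  r_p     = [0.3051]
With p = 1 this is the single equation gamma(0) phi_1 = gamma(1):
  phi_hat_1 = gamma(1) / gamma(0) = 0.3051 / 1.0857 = 0.2810.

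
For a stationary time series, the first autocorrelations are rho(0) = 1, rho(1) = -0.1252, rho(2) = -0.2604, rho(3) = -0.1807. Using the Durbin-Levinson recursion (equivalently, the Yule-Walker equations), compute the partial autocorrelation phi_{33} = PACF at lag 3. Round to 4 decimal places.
\phi_{33} = -0.2840

The PACF at lag k is phi_{kk}, the last component of the solution
to the Yule-Walker system G_k phi = r_k where
  (G_k)_{ij} = rho(|i - j|), (r_k)_i = rho(i), i,j = 1..k.
Equivalently, Durbin-Levinson gives phi_{kk} iteratively:
  phi_{11} = rho(1)
  phi_{kk} = [rho(k) - sum_{j=1..k-1} phi_{k-1,j} rho(k-j)]
            / [1 - sum_{j=1..k-1} phi_{k-1,j} rho(j)],
  phi_{k,j} = phi_{k-1,j} - phi_{kk} phi_{k-1,k-j},  j = 1..k-1.
Step k = 1:
  phi_11 = rho(1) = -0.1252.
Step k = 2:
  phi_22 = [rho(2) - phi_11 rho(1)] / [1 - phi_11 rho(1)] = [-0.2604 - (-0.1252)(-0.1252)] / [1 - (-0.1252)(-0.1252)]
         = -0.27607504 / 0.98432496 = -0.280471.
  Update: phi_21 = phi_11 - phi_22 phi_11 = -0.1252 - (-0.280471)(-0.1252) = -0.160315.
Step k = 3:
  phi_33 = [rho(3) - phi_21 rho(2) - phi_22 rho(1)] / [1 - phi_21 rho(1) - phi_22 rho(2)]
    numerator   = -0.1807 - (-0.160315)(-0.2604) - (-0.280471)(-0.1252) = -0.25756106
    denominator = 1 - (-0.160315)(-0.1252) - (-0.280471)(-0.2604) = 0.9068938
  phi_33 = -0.25756106 / 0.9068938 = -0.284.
Therefore phi_{33} = -0.2840.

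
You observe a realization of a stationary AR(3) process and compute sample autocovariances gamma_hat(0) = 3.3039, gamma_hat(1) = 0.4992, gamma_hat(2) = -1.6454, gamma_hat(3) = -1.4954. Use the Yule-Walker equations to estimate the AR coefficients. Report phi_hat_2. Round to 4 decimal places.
\hat\phi_{2} = -0.4480

The Yule-Walker equations for an AR(p) process read, in matrix form,
  Gamma_p phi = r_p,   with   (Gamma_p)_{ij} = gamma(|i - j|),
                       (r_p)_i = gamma(i),   i,j = 1..p.
Substitute the sample gammas (Toeplitz matrix and right-hand side of size 3):
  Gamma_p = [[3.3039, 0.4992, -1.6454], [0.4992, 3.3039, 0.4992], [-1.6454, 0.4992, 3.3039]]
  r_p     = [0.4992, -1.6454, -1.4954]
Written out (R1..R3):
  (R1) 3.3039 phi_1 + 0.4992 phi_2 - 1.6454 phi_3 = 0.4992
  (R2) 0.4992 phi_1 + 3.3039 phi_2 + 0.4992 phi_3 = -1.6454
  (R3) -1.6454 phi_1 + 0.4992 phi_2 + 3.3039 phi_3 = -1.4954
Gaussian elimination:
  R2 <- R2 - (0.4992/3.3039) R1 = R2 - (0.151094) R1:  3.228474 phi_2 + 0.74781 phi_3 = -1.720826
  R3 <- R3 - (-1.6454/3.3039) R1 = R3 - (-0.498017) R1:  0.74781 phi_2 + 2.484462 phi_3 = -1.24679
  R3 <- R3 - (0.74781/3.228474) R2 = R3 - (0.23163) R2:  2.311247 phi_3 = -0.848195
Back-substitution:
  phi_hat_3 = -0.848195 / 2.311247 = -0.366986
  phi_hat_2 = (-1.720826 - (0.74781)(-0.366986)) / 3.228474 = -0.448011
  phi_hat_1 = (0.4992 - (0.4992)(-0.448011) - (-1.6454)(-0.366986)) / 3.3039 = 0.03602
So phi_hat = [0.0360, -0.4480, -0.3670].
Therefore phi_hat_2 = -0.4480.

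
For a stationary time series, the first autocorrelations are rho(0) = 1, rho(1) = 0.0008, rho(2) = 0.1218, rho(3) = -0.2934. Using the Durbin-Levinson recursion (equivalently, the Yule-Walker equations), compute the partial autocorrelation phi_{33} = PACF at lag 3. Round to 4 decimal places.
\phi_{33} = -0.2980

The PACF at lag k is phi_{kk}, the last component of the solution
to the Yule-Walker system G_k phi = r_k where
  (G_k)_{ij} = rho(|i - j|), (r_k)_i = rho(i), i,j = 1..k.
Equivalently, Durbin-Levinson gives phi_{kk} iteratively:
  phi_{11} = rho(1)
  phi_{kk} = [rho(k) - sum_{j=1..k-1} phi_{k-1,j} rho(k-j)]
            / [1 - sum_{j=1..k-1} phi_{k-1,j} rho(j)],
  phi_{k,j} = phi_{k-1,j} - phi_{kk} phi_{k-1,k-j},  j = 1..k-1.
Step k = 1:
  phi_11 = rho(1) = 0.0008.
Step k = 2:
  phi_22 = [rho(2) - phi_11 rho(1)] / [1 - phi_11 rho(1)] = [0.1218 - (0.0008)(0.0008)] / [1 - (0.0008)(0.0008)]
         = 0.12179936 / 0.99999936 = 0.121799.
  Update: phi_21 = phi_11 - phi_22 phi_11 = 0.0008 - (0.121799)(0.0008) = 0.000703.
Step k = 3:
  phi_33 = [rho(3) - phi_21 rho(2) - phi_22 rho(1)] / [1 - phi_21 rho(1) - phi_22 rho(2)]
    numerator   = -0.2934 - (0.000703)(0.1218) - (0.121799)(0.0008) = -0.29358301
    denominator = 1 - (0.000703)(0.0008) - (0.121799)(0.1218) = 0.98516427
  phi_33 = -0.29358301 / 0.98516427 = -0.298.
Therefore phi_{33} = -0.2980.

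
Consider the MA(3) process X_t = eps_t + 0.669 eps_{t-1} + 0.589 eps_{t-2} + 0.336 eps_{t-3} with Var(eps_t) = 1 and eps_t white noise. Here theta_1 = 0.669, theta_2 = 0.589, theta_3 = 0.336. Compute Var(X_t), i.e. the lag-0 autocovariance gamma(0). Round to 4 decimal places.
\gamma(0) = 1.9074

For an MA(q) process X_t = eps_t + sum_i theta_i eps_{t-i} with
Var(eps_t) = sigma^2, the variance is
  gamma(0) = sigma^2 * (1 + sum_i theta_i^2).
  sum_i theta_i^2 = (0.669)^2 + (0.589)^2 + (0.336)^2 = 0.447561 + 0.346921 + 0.112896 = 0.907378.
  gamma(0) = 1 * (1 + 0.907378) = 1 * 1.907378 = 1.907378, which rounds to 1.9074.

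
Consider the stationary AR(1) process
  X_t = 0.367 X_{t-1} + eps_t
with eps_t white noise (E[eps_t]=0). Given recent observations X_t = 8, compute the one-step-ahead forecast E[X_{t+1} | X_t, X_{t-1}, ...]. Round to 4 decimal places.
E[X_{t+1} \mid \mathcal F_t] = 2.9360

For an AR(p) model X_t = c + sum_i phi_i X_{t-i} + eps_t, the
one-step-ahead conditional mean is
  E[X_{t+1} | X_t, ...] = c + sum_i phi_i X_{t+1-i}.
Substitute known values:
  E[X_{t+1} | ...] = (0.367) * (8)
                   = 2.9360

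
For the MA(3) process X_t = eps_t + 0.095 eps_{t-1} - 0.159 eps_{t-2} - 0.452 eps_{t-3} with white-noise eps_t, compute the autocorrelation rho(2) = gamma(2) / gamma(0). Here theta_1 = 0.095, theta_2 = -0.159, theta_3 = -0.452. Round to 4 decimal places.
\rho(2) = -0.1630

For an MA(q) process with theta_0 = 1, the autocovariance is
  gamma(k) = sigma^2 * sum_{i=0..q-k} theta_i * theta_{i+k},
and rho(k) = gamma(k) / gamma(0). Sigma^2 cancels.
  numerator   = (1)*(-0.159) + (0.095)*(-0.452) = -0.20194.
  denominator = (1)^2 + (0.095)^2 + (-0.159)^2 + (-0.452)^2 = 1.23861.
  rho(2) = -0.20194 / 1.23861 = -0.1630.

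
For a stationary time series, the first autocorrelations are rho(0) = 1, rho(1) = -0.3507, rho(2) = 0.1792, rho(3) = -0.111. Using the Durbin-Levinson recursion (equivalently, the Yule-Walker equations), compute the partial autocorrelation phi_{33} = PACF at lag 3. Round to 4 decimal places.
\phi_{33} = -0.0340

The PACF at lag k is phi_{kk}, the last component of the solution
to the Yule-Walker system G_k phi = r_k where
  (G_k)_{ij} = rho(|i - j|), (r_k)_i = rho(i), i,j = 1..k.
Equivalently, Durbin-Levinson gives phi_{kk} iteratively:
  phi_{11} = rho(1)
  phi_{kk} = [rho(k) - sum_{j=1..k-1} phi_{k-1,j} rho(k-j)]
            / [1 - sum_{j=1..k-1} phi_{k-1,j} rho(j)],
  phi_{k,j} = phi_{k-1,j} - phi_{kk} phi_{k-1,k-j},  j = 1..k-1.
Step k = 1:
  phi_11 = rho(1) = -0.3507.
Step k = 2:
  phi_22 = [rho(2) - phi_11 rho(1)] / [1 - phi_11 rho(1)] = [0.1792 - (-0.3507)(-0.3507)] / [1 - (-0.3507)(-0.3507)]
         = 0.05620951 / 0.87700951 = 0.064092.
  Update: phi_21 = phi_11 - phi_22 phi_11 = -0.3507 - (0.064092)(-0.3507) = -0.328223.
Step k = 3:
  phi_33 = [rho(3) - phi_21 rho(2) - phi_22 rho(1)] / [1 - phi_21 rho(1) - phi_22 rho(2)]
    numerator   = -0.111 - (-0.328223)(0.1792) - (0.064092)(-0.3507) = -0.02970531
    denominator = 1 - (-0.328223)(-0.3507) - (0.064092)(0.1792) = 0.87340692
  phi_33 = -0.02970531 / 0.87340692 = -0.034.
Therefore phi_{33} = -0.0340.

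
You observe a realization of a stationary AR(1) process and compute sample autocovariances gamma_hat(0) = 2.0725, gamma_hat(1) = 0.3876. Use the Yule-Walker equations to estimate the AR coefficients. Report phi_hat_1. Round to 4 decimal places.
\hat\phi_{1} = 0.1870

The Yule-Walker equations for an AR(p) process read, in matrix form,
  Gamma_p phi = r_p,   with   (Gamma_p)_{ij} = gamma(|i - j|),
                       (r_p)_i = gamma(i),   i,j = 1..p.
Substitute the sample gammas (Toeplitz matrix and right-hand side of size 1):
  Gamma_p = [[2.0725]]
  r_p     = [0.3876]
With p = 1 this is the single equation gamma(0) phi_1 = gamma(1):
  phi_hat_1 = gamma(1) / gamma(0) = 0.3876 / 2.0725 = 0.1870.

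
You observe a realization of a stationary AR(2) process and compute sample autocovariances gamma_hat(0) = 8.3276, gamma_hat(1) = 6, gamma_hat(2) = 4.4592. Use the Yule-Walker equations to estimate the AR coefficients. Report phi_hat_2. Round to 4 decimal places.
\hat\phi_{2} = 0.0340

The Yule-Walker equations for an AR(p) process read, in matrix form,
  Gamma_p phi = r_p,   with   (Gamma_p)_{ij} = gamma(|i - j|),
                       (r_p)_i = gamma(i),   i,j = 1..p.
Substitute the sample gammas (Toeplitz matrix and right-hand side of size 2):
  Gamma_p = [[8.3276, 6.0], [6.0, 8.3276]]
  r_p     = [6.0, 4.4592]
Written out:
  8.3276 phi_1 + 6 phi_2 = 6
  6 phi_1 + 8.3276 phi_2 = 4.4592
Solve by Cramer's rule:
  det = gamma(0)^2 - gamma(1)^2 = (8.3276)^2 - (6)^2 = 69.34892176 - 36 = 33.34892176
  phi_hat_1 = [gamma(1) gamma(0) - gamma(1) gamma(2)] / det = [(6)(8.3276) - (6)(4.4592)] / 33.34892176 = 23.2104 / 33.34892176 = 0.696
  phi_hat_2 = [gamma(0) gamma(2) - gamma(1)^2] / det = [(8.3276)(4.4592) - (6)^2] / 33.34892176 = 1.13443392 / 33.34892176 = 0.034
So phi_hat = [0.6960, 0.0340].
Therefore phi_hat_2 = 0.0340.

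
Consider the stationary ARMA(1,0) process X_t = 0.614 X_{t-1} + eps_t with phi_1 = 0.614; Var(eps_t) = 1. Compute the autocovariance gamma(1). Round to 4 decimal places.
\gamma(1) = 0.9855

Multiply the model equation by X_{t-k} and take expectations. With theta_0 = psi_0 = 1 and psi_j the MA(infinity) weights, this gives
  gamma(k) - sum_i phi_i gamma(k-i) = c_k,
  c_k = sigma^2 * sum_{j=k..q} theta_j psi_{j-k}   (c_k = 0 for k > q),
using gamma(-m) = gamma(m).
Pure AR (q = 0): c_0 = sigma^2 = 1, c_k = 0 for k >= 1.
Equations for k = 0 and k = 1 (AR order 1):
  gamma(0) = phi_1 gamma(1) + c_0
  gamma(1) = phi_1 gamma(0) + c_1
Substituting the second into the first: gamma(0) (1 - phi_1^2) = c_0 + phi_1 c_1, so
  gamma(0) = c_0 / (1 - phi_1^2) = 1 / (1 - (0.614)^2) = 1 / 0.623004 = 1.605126.
  gamma(1) = phi_1 gamma(0) = (0.614)(1.605126) = 0.985547.
Therefore gamma(1) = 0.9855 (to 4 decimal places).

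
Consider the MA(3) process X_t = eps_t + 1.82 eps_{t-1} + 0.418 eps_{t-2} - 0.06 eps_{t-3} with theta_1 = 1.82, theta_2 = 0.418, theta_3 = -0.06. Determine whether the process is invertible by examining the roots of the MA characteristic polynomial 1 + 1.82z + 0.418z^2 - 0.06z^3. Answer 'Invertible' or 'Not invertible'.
\text{Not invertible}

The MA(q) characteristic polynomial is P(z) = 1 + 1.82z + 0.418z^2 - 0.06z^3.
Invertibility requires all roots to lie outside the unit circle, i.e. |z| > 1 for every root.
Degree 3: look for a simple real root z0 first, then factor out (1 - z/z0) and solve the remaining quadratic.
Testing z0 = -2.5: P(-2.5) = 1 + (1.82)(-2.5) + (0.418)(-2.5)^2 + (-0.06)(-2.5)^3
  = 1 + (-4.55) + (2.6125) + (0.9375) = 0.  So z_0 = -2.5 is a root, |z_0| = 2.5.
Divide out the factor (1 + 0.4 z) = (1 - z/z0) (since 1/z0 = -0.4):
  P(z) = (1 + 0.4 z)(1 + (1.42) z + (-0.15) z^2)
  [check: z-coef 1.42 - (-0.4) = 1.82; z^2-coef -0.15 - (-0.4)(1.42) = 0.418; z^3-coef -(-0.4)(-0.15) = -0.06.]
Remaining roots from the quadratic factor 1 + (1.42) z + (-0.15) z^2:
  Set 1 + (1.42) z + (-0.15) z^2 = 0, i.e. a z^2 + b z + c = 0 with a = -0.15, b = 1.42, c = 1.
  Discriminant D = b^2 - 4ac = (1.42)^2 - 4*(-0.15)*1 = 2.0164 - (-0.6) = 2.6164.
  D >= 0, so the roots are real: z = (-b +/- sqrt(D)) / (2a) = (-1.42 +/- 1.617529) / (-0.3).
    z_1 = (-1.42 + 1.617529) / (-0.3) = -0.6584,   |z_1| = 0.6584.
    z_2 = (-1.42 - 1.617529) / (-0.3) = 10.1251,   |z_2| = 10.1251.
Moduli of all roots: 2.5000, 0.6584, 10.1251.
All moduli strictly greater than 1? No.
Verdict: Not invertible.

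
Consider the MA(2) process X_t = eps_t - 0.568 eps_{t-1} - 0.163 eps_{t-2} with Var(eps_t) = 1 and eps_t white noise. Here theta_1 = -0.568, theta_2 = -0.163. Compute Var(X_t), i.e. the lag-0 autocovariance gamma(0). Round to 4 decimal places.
\gamma(0) = 1.3492

For an MA(q) process X_t = eps_t + sum_i theta_i eps_{t-i} with
Var(eps_t) = sigma^2, the variance is
  gamma(0) = sigma^2 * (1 + sum_i theta_i^2).
  sum_i theta_i^2 = (-0.568)^2 + (-0.163)^2 = 0.322624 + 0.026569 = 0.349193.
  gamma(0) = 1 * (1 + 0.349193) = 1 * 1.349193 = 1.349193, which rounds to 1.3492.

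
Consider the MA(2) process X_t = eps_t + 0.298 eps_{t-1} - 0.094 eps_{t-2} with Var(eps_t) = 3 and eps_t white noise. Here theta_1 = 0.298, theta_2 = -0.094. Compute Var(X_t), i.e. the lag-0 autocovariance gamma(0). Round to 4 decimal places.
\gamma(0) = 3.2929

For an MA(q) process X_t = eps_t + sum_i theta_i eps_{t-i} with
Var(eps_t) = sigma^2, the variance is
  gamma(0) = sigma^2 * (1 + sum_i theta_i^2).
  sum_i theta_i^2 = (0.298)^2 + (-0.094)^2 = 0.088804 + 0.008836 = 0.09764.
  gamma(0) = 3 * (1 + 0.09764) = 3 * 1.09764 = 3.29292, which rounds to 3.2929.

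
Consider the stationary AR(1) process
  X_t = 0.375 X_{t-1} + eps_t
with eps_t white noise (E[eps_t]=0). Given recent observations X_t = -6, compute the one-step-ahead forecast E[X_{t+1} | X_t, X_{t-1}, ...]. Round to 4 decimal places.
E[X_{t+1} \mid \mathcal F_t] = -2.2500

For an AR(p) model X_t = c + sum_i phi_i X_{t-i} + eps_t, the
one-step-ahead conditional mean is
  E[X_{t+1} | X_t, ...] = c + sum_i phi_i X_{t+1-i}.
Substitute known values:
  E[X_{t+1} | ...] = (0.375) * (-6)
                   = -2.2500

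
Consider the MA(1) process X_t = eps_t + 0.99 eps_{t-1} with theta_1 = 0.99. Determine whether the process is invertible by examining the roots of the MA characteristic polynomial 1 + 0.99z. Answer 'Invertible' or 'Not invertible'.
\text{Invertible}

The MA(q) characteristic polynomial is P(z) = 1 + 0.99z.
Invertibility requires all roots to lie outside the unit circle, i.e. |z| > 1 for every root.
This is linear in z: 1 + (0.99) z = 0  =>  z = -1/(0.99) = -1.010101,  |z| = 1.010101.
Moduli of all roots: 1.0101.
All moduli strictly greater than 1? Yes.
Verdict: Invertible.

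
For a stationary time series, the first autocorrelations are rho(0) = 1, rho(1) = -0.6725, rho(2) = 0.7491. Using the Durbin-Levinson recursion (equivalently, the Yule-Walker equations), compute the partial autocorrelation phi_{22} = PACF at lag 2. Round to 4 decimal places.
\phi_{22} = 0.5419

The PACF at lag k is phi_{kk}, the last component of the solution
to the Yule-Walker system G_k phi = r_k where
  (G_k)_{ij} = rho(|i - j|), (r_k)_i = rho(i), i,j = 1..k.
Equivalently, Durbin-Levinson gives phi_{kk} iteratively:
  phi_{11} = rho(1)
  phi_{kk} = [rho(k) - sum_{j=1..k-1} phi_{k-1,j} rho(k-j)]
            / [1 - sum_{j=1..k-1} phi_{k-1,j} rho(j)],
  phi_{k,j} = phi_{k-1,j} - phi_{kk} phi_{k-1,k-j},  j = 1..k-1.
Step k = 1:
  phi_11 = rho(1) = -0.6725.
Step k = 2:
  phi_22 = [rho(2) - phi_11 rho(1)] / [1 - phi_11 rho(1)] = [0.7491 - (-0.6725)(-0.6725)] / [1 - (-0.6725)(-0.6725)]
         = 0.29684375 / 0.54774375 = 0.5419.
Therefore phi_{22} = 0.5419.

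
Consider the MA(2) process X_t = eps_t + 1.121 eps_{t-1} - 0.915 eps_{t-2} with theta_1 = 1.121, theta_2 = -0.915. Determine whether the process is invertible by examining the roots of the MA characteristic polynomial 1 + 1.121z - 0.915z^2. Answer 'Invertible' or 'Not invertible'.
\text{Not invertible}

The MA(q) characteristic polynomial is P(z) = 1 + 1.121z - 0.915z^2.
Invertibility requires all roots to lie outside the unit circle, i.e. |z| > 1 for every root.
Set 1 + (1.121) z + (-0.915) z^2 = 0, i.e. a z^2 + b z + c = 0 with a = -0.915, b = 1.121, c = 1.
Discriminant D = b^2 - 4ac = (1.121)^2 - 4*(-0.915)*1 = 1.256641 - (-3.66) = 4.916641.
D >= 0, so the roots are real: z = (-b +/- sqrt(D)) / (2a) = (-1.121 +/- 2.21735) / (-1.83).
  z_1 = (-1.121 + 2.21735) / (-1.83) = -0.5991,   |z_1| = 0.5991.
  z_2 = (-1.121 - 2.21735) / (-1.83) = 1.8242,   |z_2| = 1.8242.
Moduli of all roots: 0.5991, 1.8242.
All moduli strictly greater than 1? No.
Verdict: Not invertible.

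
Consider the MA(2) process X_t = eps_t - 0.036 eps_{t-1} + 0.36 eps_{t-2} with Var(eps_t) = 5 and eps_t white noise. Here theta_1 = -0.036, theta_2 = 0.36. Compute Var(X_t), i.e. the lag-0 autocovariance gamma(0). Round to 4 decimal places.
\gamma(0) = 5.6545

For an MA(q) process X_t = eps_t + sum_i theta_i eps_{t-i} with
Var(eps_t) = sigma^2, the variance is
  gamma(0) = sigma^2 * (1 + sum_i theta_i^2).
  sum_i theta_i^2 = (-0.036)^2 + (0.36)^2 = 0.001296 + 0.1296 = 0.130896.
  gamma(0) = 5 * (1 + 0.130896) = 5 * 1.130896 = 5.65448, which rounds to 5.6545.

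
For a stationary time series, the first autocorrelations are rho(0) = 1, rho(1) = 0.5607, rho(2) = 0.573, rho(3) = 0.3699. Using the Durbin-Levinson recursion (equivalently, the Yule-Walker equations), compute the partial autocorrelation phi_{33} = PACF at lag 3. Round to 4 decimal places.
\phi_{33} = -0.0709

The PACF at lag k is phi_{kk}, the last component of the solution
to the Yule-Walker system G_k phi = r_k where
  (G_k)_{ij} = rho(|i - j|), (r_k)_i = rho(i), i,j = 1..k.
Equivalently, Durbin-Levinson gives phi_{kk} iteratively:
  phi_{11} = rho(1)
  phi_{kk} = [rho(k) - sum_{j=1..k-1} phi_{k-1,j} rho(k-j)]
            / [1 - sum_{j=1..k-1} phi_{k-1,j} rho(j)],
  phi_{k,j} = phi_{k-1,j} - phi_{kk} phi_{k-1,k-j},  j = 1..k-1.
Step k = 1:
  phi_11 = rho(1) = 0.5607.
Step k = 2:
  phi_22 = [rho(2) - phi_11 rho(1)] / [1 - phi_11 rho(1)] = [0.573 - (0.5607)(0.5607)] / [1 - (0.5607)(0.5607)]
         = 0.25861551 / 0.68561551 = 0.377202.
  Update: phi_21 = phi_11 - phi_22 phi_11 = 0.5607 - (0.377202)(0.5607) = 0.349203.
Step k = 3:
  phi_33 = [rho(3) - phi_21 rho(2) - phi_22 rho(1)] / [1 - phi_21 rho(1) - phi_22 rho(2)]
    numerator   = 0.3699 - (0.349203)(0.573) - (0.377202)(0.5607) = -0.04169038
    denominator = 1 - (0.349203)(0.5607) - (0.377202)(0.573) = 0.58806523
  phi_33 = -0.04169038 / 0.58806523 = -0.0709.
Therefore phi_{33} = -0.0709.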